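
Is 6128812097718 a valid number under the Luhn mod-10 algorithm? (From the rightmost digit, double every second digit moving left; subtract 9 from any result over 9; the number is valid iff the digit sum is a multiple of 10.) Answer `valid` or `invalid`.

From the right, keep odd positions and double even positions (subtract 9 from any doubled value over 9):
  doubled (positions 2,4,...): 2 5 0 2 7 2 → sum 18
  kept (positions 1,3,...): 8 7 9 2 8 2 6 → sum 42
Total = 60.
60 mod 10 = 0, so the number is valid.

valid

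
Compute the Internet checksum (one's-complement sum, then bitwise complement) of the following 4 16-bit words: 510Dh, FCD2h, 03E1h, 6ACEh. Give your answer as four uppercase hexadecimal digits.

4370

One's-complement addition (fold any carry out of bit 15 back into bit 0):
  0x510D + 0xFCD2 = 0x14DDF → wrap carry → 0x4DE0
  0x4DE0 + 0x03E1 = 0x051C1
  0x51C1 + 0x6ACE = 0x0BC8F
One's-complement sum = 0xBC8F.
Checksum = ~0xBC8F & 0xFFFF = 0x4370.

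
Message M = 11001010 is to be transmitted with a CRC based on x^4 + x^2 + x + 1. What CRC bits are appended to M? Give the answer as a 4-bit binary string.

Append 4 zeros: 110010100000. Divide by 10111 (XOR where the leading bit is 1):
  pos 0: 11001 XOR 10111 = 01110
  pos 1: 11100 XOR 10111 = 01011
  pos 2: 10111 XOR 10111 = 00000
Remainder (last 4 bits) = 0000. This is the CRC / FCS.

0000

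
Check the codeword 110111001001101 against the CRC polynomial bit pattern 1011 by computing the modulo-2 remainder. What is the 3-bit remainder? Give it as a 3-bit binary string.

Modulo-2 division of 110111001001101 by 1011:
  pos 0: 1101 XOR 1011 = 0110
  pos 1: 1101 XOR 1011 = 0110
  pos 2: 1101 XOR 1011 = 0110
  pos 3: 1100 XOR 1011 = 0111
  pos 4: 1110 XOR 1011 = 0101
  pos 5: 1011 XOR 1011 = 0000
  pos 11: 1101 XOR 1011 = 0110
Remainder = 110 (nonzero — an error is detected).

110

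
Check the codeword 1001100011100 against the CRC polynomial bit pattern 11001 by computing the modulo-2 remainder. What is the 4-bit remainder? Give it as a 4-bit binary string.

1101

Modulo-2 division of 1001100011100 by 11001:
  pos 0: 10011 XOR 11001 = 01010
  pos 1: 10100 XOR 11001 = 01101
  pos 2: 11010 XOR 11001 = 00011
  pos 5: 11011 XOR 11001 = 00010
  pos 8: 10100 XOR 11001 = 01101
Remainder = 1101 (nonzero — an error is detected).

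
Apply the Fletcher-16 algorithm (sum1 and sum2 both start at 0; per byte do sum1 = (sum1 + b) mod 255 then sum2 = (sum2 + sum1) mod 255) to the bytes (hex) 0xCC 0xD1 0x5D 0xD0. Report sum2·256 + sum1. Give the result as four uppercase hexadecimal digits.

34CC

Running sums (mod 255):
  after byte 0 (0xCC): sum1=204, sum2=204
  after byte 1 (0xD1): sum1=158, sum2=107
  after byte 2 (0x5D): sum1=251, sum2=103
  after byte 3 (0xD0): sum1=204, sum2=52
Checksum = sum2·256 + sum1 = 52·256 + 204 = 13516 = 0x34CC.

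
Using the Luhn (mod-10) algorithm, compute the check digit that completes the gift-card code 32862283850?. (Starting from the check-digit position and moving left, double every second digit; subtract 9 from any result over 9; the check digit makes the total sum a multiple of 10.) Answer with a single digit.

Partial digits right→left: 0 5 8 3 8 2 2 6 8 2 3
Double every second digit counting from the check-digit position (so the 1st, 3rd, 5th, ... of the partial from the right).
  doubled (with −9 where >9): 0 7 7 4 7 6 → sum 31
  kept as-is: 5 3 2 6 2 → sum 18
Total = 31 + 18 = 49.
Check digit = (10 − (49 mod 10)) mod 10 = 1.

1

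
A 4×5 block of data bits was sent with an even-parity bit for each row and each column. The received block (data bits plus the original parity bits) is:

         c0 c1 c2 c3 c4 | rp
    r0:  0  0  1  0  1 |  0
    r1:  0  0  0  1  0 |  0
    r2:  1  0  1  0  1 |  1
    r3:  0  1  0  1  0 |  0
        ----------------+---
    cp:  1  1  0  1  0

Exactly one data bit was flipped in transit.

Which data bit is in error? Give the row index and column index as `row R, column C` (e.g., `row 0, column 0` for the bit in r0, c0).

row 1, column 3

Recompute each row's even parity and compare to rp:
  r0: data parity 0, sent rp 0 → ok
  r1: data parity 1, sent rp 0 → mismatch
  r2: data parity 1, sent rp 1 → ok
  r3: data parity 0, sent rp 0 → ok
Recompute each column's even parity and compare to cp:
  c0: data parity 1, sent cp 1 → ok
  c1: data parity 1, sent cp 1 → ok
  c2: data parity 0, sent cp 0 → ok
  c3: data parity 0, sent cp 1 → mismatch
  c4: data parity 0, sent cp 0 → ok
Exactly one row (r1) and one column (c3) fail → the flipped bit is at their intersection.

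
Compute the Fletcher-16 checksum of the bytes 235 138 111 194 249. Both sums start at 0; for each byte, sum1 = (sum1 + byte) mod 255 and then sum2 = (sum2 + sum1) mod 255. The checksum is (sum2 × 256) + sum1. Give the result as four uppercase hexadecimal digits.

Running sums (mod 255):
  after byte 0 (235): sum1=235, sum2=235
  after byte 1 (138): sum1=118, sum2=98
  after byte 2 (111): sum1=229, sum2=72
  after byte 3 (194): sum1=168, sum2=240
  after byte 4 (249): sum1=162, sum2=147
Checksum = sum2·256 + sum1 = 147·256 + 162 = 37794 = 0x93A2.

93A2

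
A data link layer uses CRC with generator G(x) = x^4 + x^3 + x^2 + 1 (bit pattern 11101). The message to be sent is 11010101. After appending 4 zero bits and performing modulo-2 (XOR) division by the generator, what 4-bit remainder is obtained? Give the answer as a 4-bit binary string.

0100

Append 4 zeros: 110101010000. Divide by 11101 (XOR where the leading bit is 1):
  pos 0: 11010 XOR 11101 = 00111
  pos 2: 11110 XOR 11101 = 00011
  pos 5: 11100 XOR 11101 = 00001
Remainder (last 4 bits) = 0100. This is the CRC / FCS.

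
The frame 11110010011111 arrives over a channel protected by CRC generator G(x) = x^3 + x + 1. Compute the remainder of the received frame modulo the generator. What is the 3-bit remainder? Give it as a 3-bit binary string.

Modulo-2 division of 11110010011111 by 1011:
  pos 0: 1111 XOR 1011 = 0100
  pos 1: 1000 XOR 1011 = 0011
  pos 3: 1101 XOR 1011 = 0110
  pos 4: 1100 XOR 1011 = 0111
  pos 5: 1110 XOR 1011 = 0101
  pos 6: 1011 XOR 1011 = 0000
  pos 10: 1111 XOR 1011 = 0100
Remainder = 100 (nonzero — an error is detected).

100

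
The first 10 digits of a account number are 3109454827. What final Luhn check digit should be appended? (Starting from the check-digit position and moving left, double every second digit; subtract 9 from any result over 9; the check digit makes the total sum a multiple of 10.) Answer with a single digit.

Partial digits right→left: 7 2 8 4 5 4 9 0 1 3
Double every second digit counting from the check-digit position (so the 1st, 3rd, 5th, ... of the partial from the right).
  doubled (with −9 where >9): 5 7 1 9 2 → sum 24
  kept as-is: 2 4 4 0 3 → sum 13
Total = 24 + 13 = 37.
Check digit = (10 − (37 mod 10)) mod 10 = 3.

3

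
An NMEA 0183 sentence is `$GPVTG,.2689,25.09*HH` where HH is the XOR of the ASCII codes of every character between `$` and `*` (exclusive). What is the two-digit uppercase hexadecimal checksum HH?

59

XOR the ASCII codes of the payload characters:
  'G' = 0x47 → acc = 0x47
  'P' = 0x50 → acc = 0x17
  'V' = 0x56 → acc = 0x41
  'T' = 0x54 → acc = 0x15
  'G' = 0x47 → acc = 0x52
  ',' = 0x2C → acc = 0x7E
  '.' = 0x2E → acc = 0x50
  '2' = 0x32 → acc = 0x62
  '6' = 0x36 → acc = 0x54
  '8' = 0x38 → acc = 0x6C
  '9' = 0x39 → acc = 0x55
  ',' = 0x2C → acc = 0x79
  '2' = 0x32 → acc = 0x4B
  '5' = 0x35 → acc = 0x7E
  '.' = 0x2E → acc = 0x50
  '0' = 0x30 → acc = 0x60
  '9' = 0x39 → acc = 0x59
Checksum = 0x59.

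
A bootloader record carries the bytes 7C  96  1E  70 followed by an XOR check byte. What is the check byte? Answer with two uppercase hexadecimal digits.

XOR the bytes together:
  start with 0x7C
  0x7C ⊕ 0x96 = 0xEA
  0xEA ⊕ 0x1E = 0xF4
  0xF4 ⊕ 0x70 = 0x84

84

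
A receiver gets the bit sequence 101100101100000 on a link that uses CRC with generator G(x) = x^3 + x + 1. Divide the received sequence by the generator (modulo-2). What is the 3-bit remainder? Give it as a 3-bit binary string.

Modulo-2 division of 101100101100000 by 1011:
  pos 0: 1011 XOR 1011 = 0000
  pos 6: 1011 XOR 1011 = 0000
Remainder = 000 (zero — the frame passes the CRC check).

000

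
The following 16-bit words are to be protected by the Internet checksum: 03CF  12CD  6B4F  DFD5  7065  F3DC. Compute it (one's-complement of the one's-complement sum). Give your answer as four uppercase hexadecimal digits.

One's-complement addition (fold any carry out of bit 15 back into bit 0):
  0x03CF + 0x12CD = 0x0169C
  0x169C + 0x6B4F = 0x081EB
  0x81EB + 0xDFD5 = 0x161C0 → wrap carry → 0x61C1
  0x61C1 + 0x7065 = 0x0D226
  0xD226 + 0xF3DC = 0x1C602 → wrap carry → 0xC603
One's-complement sum = 0xC603.
Checksum = ~0xC603 & 0xFFFF = 0x39FC.

39FC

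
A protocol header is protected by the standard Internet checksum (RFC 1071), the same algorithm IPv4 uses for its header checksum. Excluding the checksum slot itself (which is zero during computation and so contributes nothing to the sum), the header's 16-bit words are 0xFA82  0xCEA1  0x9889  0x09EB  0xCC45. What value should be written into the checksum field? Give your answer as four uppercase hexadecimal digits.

One's-complement addition (fold any carry out of bit 15 back into bit 0):
  0xFA82 + 0xCEA1 = 0x1C923 → wrap carry → 0xC924
  0xC924 + 0x9889 = 0x161AD → wrap carry → 0x61AE
  0x61AE + 0x09EB = 0x06B99
  0x6B99 + 0xCC45 = 0x137DE → wrap carry → 0x37DF
One's-complement sum = 0x37DF.
Checksum = ~0x37DF & 0xFFFF = 0xC820.

C820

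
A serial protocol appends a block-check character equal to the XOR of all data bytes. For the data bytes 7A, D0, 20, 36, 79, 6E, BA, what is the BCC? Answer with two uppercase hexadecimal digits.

XOR the bytes together:
  start with 0x7A
  0x7A ⊕ 0xD0 = 0xAA
  0xAA ⊕ 0x20 = 0x8A
  0x8A ⊕ 0x36 = 0xBC
  0xBC ⊕ 0x79 = 0xC5
  0xC5 ⊕ 0x6E = 0xAB
  0xAB ⊕ 0xBA = 0x11

11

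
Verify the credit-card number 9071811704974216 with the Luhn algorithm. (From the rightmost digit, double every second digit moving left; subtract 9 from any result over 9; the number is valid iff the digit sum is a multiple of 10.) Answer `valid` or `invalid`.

From the right, keep odd positions and double even positions (subtract 9 from any doubled value over 9):
  doubled (positions 2,4,...): 2 8 9 0 2 7 5 9 → sum 42
  kept (positions 1,3,...): 6 2 7 4 7 1 1 0 → sum 28
Total = 70.
70 mod 10 = 0, so the number is valid.

valid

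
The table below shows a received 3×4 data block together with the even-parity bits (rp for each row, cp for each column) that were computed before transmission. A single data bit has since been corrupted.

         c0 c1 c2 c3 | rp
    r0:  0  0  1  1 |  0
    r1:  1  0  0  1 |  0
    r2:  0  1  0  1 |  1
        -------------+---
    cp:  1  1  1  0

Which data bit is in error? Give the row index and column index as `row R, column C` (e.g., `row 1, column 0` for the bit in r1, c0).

row 2, column 3

Recompute each row's even parity and compare to rp:
  r0: data parity 0, sent rp 0 → ok
  r1: data parity 0, sent rp 0 → ok
  r2: data parity 0, sent rp 1 → mismatch
Recompute each column's even parity and compare to cp:
  c0: data parity 1, sent cp 1 → ok
  c1: data parity 1, sent cp 1 → ok
  c2: data parity 1, sent cp 1 → ok
  c3: data parity 1, sent cp 0 → mismatch
Exactly one row (r2) and one column (c3) fail → the flipped bit is at their intersection.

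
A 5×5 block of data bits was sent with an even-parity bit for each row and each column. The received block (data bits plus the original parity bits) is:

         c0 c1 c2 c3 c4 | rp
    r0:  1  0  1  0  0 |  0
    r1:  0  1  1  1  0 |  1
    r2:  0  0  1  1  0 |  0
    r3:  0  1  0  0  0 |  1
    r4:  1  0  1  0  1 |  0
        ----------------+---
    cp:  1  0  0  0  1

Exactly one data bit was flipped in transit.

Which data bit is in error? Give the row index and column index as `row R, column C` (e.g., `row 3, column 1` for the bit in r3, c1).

Recompute each row's even parity and compare to rp:
  r0: data parity 0, sent rp 0 → ok
  r1: data parity 1, sent rp 1 → ok
  r2: data parity 0, sent rp 0 → ok
  r3: data parity 1, sent rp 1 → ok
  r4: data parity 1, sent rp 0 → mismatch
Recompute each column's even parity and compare to cp:
  c0: data parity 0, sent cp 1 → mismatch
  c1: data parity 0, sent cp 0 → ok
  c2: data parity 0, sent cp 0 → ok
  c3: data parity 0, sent cp 0 → ok
  c4: data parity 1, sent cp 1 → ok
Exactly one row (r4) and one column (c0) fail → the flipped bit is at their intersection.

row 4, column 0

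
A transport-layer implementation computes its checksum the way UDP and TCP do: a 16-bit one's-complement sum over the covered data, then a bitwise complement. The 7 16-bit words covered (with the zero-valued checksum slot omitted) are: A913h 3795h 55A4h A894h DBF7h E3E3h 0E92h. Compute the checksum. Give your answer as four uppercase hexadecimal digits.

One's-complement addition (fold any carry out of bit 15 back into bit 0):
  0xA913 + 0x3795 = 0x0E0A8
  0xE0A8 + 0x55A4 = 0x1364C → wrap carry → 0x364D
  0x364D + 0xA894 = 0x0DEE1
  0xDEE1 + 0xDBF7 = 0x1BAD8 → wrap carry → 0xBAD9
  0xBAD9 + 0xE3E3 = 0x19EBC → wrap carry → 0x9EBD
  0x9EBD + 0x0E92 = 0x0AD4F
One's-complement sum = 0xAD4F.
Checksum = ~0xAD4F & 0xFFFF = 0x52B0.

52B0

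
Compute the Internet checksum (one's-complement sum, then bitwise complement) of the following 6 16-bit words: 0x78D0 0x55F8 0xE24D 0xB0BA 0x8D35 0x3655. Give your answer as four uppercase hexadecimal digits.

One's-complement addition (fold any carry out of bit 15 back into bit 0):
  0x78D0 + 0x55F8 = 0x0CEC8
  0xCEC8 + 0xE24D = 0x1B115 → wrap carry → 0xB116
  0xB116 + 0xB0BA = 0x161D0 → wrap carry → 0x61D1
  0x61D1 + 0x8D35 = 0x0EF06
  0xEF06 + 0x3655 = 0x1255B → wrap carry → 0x255C
One's-complement sum = 0x255C.
Checksum = ~0x255C & 0xFFFF = 0xDAA3.

DAA3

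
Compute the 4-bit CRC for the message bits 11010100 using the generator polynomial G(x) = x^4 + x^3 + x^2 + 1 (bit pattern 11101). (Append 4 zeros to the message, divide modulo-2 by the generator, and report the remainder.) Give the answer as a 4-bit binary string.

Append 4 zeros: 110101000000. Divide by 11101 (XOR where the leading bit is 1):
  pos 0: 11010 XOR 11101 = 00111
  pos 2: 11110 XOR 11101 = 00011
  pos 5: 11000 XOR 11101 = 00101
  pos 7: 10100 XOR 11101 = 01001
Remainder (last 4 bits) = 1001. This is the CRC / FCS.

1001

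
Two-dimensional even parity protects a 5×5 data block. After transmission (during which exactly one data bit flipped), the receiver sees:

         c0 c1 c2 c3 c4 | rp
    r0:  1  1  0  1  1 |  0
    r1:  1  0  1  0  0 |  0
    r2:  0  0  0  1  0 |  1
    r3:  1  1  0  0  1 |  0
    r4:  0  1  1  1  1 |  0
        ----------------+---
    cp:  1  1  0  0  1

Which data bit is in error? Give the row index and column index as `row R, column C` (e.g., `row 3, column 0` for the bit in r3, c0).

Recompute each row's even parity and compare to rp:
  r0: data parity 0, sent rp 0 → ok
  r1: data parity 0, sent rp 0 → ok
  r2: data parity 1, sent rp 1 → ok
  r3: data parity 1, sent rp 0 → mismatch
  r4: data parity 0, sent rp 0 → ok
Recompute each column's even parity and compare to cp:
  c0: data parity 1, sent cp 1 → ok
  c1: data parity 1, sent cp 1 → ok
  c2: data parity 0, sent cp 0 → ok
  c3: data parity 1, sent cp 0 → mismatch
  c4: data parity 1, sent cp 1 → ok
Exactly one row (r3) and one column (c3) fail → the flipped bit is at their intersection.

row 3, column 3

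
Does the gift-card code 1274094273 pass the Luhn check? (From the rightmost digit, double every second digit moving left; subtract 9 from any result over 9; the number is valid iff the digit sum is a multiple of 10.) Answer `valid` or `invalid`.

From the right, keep odd positions and double even positions (subtract 9 from any doubled value over 9):
  doubled (positions 2,4,...): 5 8 0 5 2 → sum 20
  kept (positions 1,3,...): 3 2 9 4 2 → sum 20
Total = 40.
40 mod 10 = 0, so the number is valid.

valid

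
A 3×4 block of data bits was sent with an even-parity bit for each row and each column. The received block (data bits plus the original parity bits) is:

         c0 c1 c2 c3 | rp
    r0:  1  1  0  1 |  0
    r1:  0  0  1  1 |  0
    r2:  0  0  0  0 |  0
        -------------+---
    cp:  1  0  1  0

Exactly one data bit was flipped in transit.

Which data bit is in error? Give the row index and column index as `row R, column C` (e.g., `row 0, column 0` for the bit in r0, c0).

Recompute each row's even parity and compare to rp:
  r0: data parity 1, sent rp 0 → mismatch
  r1: data parity 0, sent rp 0 → ok
  r2: data parity 0, sent rp 0 → ok
Recompute each column's even parity and compare to cp:
  c0: data parity 1, sent cp 1 → ok
  c1: data parity 1, sent cp 0 → mismatch
  c2: data parity 1, sent cp 1 → ok
  c3: data parity 0, sent cp 0 → ok
Exactly one row (r0) and one column (c1) fail → the flipped bit is at their intersection.

row 0, column 1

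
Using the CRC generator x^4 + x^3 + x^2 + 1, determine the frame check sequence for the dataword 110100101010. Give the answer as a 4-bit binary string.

0110

Append 4 zeros: 1101001010100000. Divide by 11101 (XOR where the leading bit is 1):
  pos 0: 11010 XOR 11101 = 00111
  pos 2: 11101 XOR 11101 = 00000
  pos 8: 10100 XOR 11101 = 01001
  pos 9: 10010 XOR 11101 = 01111
  pos 10: 11110 XOR 11101 = 00011
Remainder (last 4 bits) = 0110. This is the CRC / FCS.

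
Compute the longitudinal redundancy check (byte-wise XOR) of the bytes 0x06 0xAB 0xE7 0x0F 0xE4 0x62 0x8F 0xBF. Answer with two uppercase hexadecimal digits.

XOR the bytes together:
  start with 0x06
  0x06 ⊕ 0xAB = 0xAD
  0xAD ⊕ 0xE7 = 0x4A
  0x4A ⊕ 0x0F = 0x45
  0x45 ⊕ 0xE4 = 0xA1
  0xA1 ⊕ 0x62 = 0xC3
  0xC3 ⊕ 0x8F = 0x4C
  0x4C ⊕ 0xBF = 0xF3

F3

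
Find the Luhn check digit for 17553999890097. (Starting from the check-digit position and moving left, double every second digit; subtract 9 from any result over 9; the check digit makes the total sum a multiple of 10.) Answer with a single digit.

Partial digits right→left: 7 9 0 0 9 8 9 9 9 3 5 5 7 1
Double every second digit counting from the check-digit position (so the 1st, 3rd, 5th, ... of the partial from the right).
  doubled (with −9 where >9): 5 0 9 9 9 1 5 → sum 38
  kept as-is: 9 0 8 9 3 5 1 → sum 35
Total = 38 + 35 = 73.
Check digit = (10 − (73 mod 10)) mod 10 = 7.

7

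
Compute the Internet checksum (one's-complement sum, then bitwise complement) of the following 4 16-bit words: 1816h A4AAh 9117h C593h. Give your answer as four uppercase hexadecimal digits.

One's-complement addition (fold any carry out of bit 15 back into bit 0):
  0x1816 + 0xA4AA = 0x0BCC0
  0xBCC0 + 0x9117 = 0x14DD7 → wrap carry → 0x4DD8
  0x4DD8 + 0xC593 = 0x1136B → wrap carry → 0x136C
One's-complement sum = 0x136C.
Checksum = ~0x136C & 0xFFFF = 0xEC93.

EC93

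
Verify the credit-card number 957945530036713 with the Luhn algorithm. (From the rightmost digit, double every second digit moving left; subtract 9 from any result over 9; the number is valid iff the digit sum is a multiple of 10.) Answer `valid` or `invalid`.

From the right, keep odd positions and double even positions (subtract 9 from any doubled value over 9):
  doubled (positions 2,4,...): 2 3 0 6 1 9 1 → sum 22
  kept (positions 1,3,...): 3 7 3 0 5 4 7 9 → sum 38
Total = 60.
60 mod 10 = 0, so the number is valid.

valid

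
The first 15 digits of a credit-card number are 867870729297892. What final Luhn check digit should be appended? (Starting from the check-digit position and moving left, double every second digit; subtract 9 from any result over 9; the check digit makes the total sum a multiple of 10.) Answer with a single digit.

5

Partial digits right→left: 2 9 8 7 9 2 9 2 7 0 7 8 7 6 8
Double every second digit counting from the check-digit position (so the 1st, 3rd, 5th, ... of the partial from the right).
  doubled (with −9 where >9): 4 7 9 9 5 5 5 7 → sum 51
  kept as-is: 9 7 2 2 0 8 6 → sum 34
Total = 51 + 34 = 85.
Check digit = (10 − (85 mod 10)) mod 10 = 5.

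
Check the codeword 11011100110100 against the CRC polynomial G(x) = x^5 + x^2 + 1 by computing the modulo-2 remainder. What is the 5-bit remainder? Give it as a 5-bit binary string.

00101

Modulo-2 division of 11011100110100 by 100101:
  pos 0: 110111 XOR 100101 = 010010
  pos 1: 100100 XOR 100101 = 000001
  pos 6: 101101 XOR 100101 = 001000
  pos 8: 100000 XOR 100101 = 000101
Remainder = 00101 (nonzero — an error is detected).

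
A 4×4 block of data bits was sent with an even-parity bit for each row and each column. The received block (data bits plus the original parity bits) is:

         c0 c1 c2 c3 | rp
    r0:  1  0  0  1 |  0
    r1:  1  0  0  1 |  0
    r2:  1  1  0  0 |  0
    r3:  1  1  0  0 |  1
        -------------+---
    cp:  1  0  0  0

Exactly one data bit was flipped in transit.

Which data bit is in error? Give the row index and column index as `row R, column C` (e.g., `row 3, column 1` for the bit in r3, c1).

row 3, column 0

Recompute each row's even parity and compare to rp:
  r0: data parity 0, sent rp 0 → ok
  r1: data parity 0, sent rp 0 → ok
  r2: data parity 0, sent rp 0 → ok
  r3: data parity 0, sent rp 1 → mismatch
Recompute each column's even parity and compare to cp:
  c0: data parity 0, sent cp 1 → mismatch
  c1: data parity 0, sent cp 0 → ok
  c2: data parity 0, sent cp 0 → ok
  c3: data parity 0, sent cp 0 → ok
Exactly one row (r3) and one column (c0) fail → the flipped bit is at their intersection.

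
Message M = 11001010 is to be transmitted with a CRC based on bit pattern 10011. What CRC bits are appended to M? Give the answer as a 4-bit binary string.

Append 4 zeros: 110010100000. Divide by 10011 (XOR where the leading bit is 1):
  pos 0: 11001 XOR 10011 = 01010
  pos 1: 10100 XOR 10011 = 00111
  pos 3: 11110 XOR 10011 = 01101
  pos 4: 11010 XOR 10011 = 01001
  pos 5: 10010 XOR 10011 = 00001
Remainder (last 4 bits) = 0100. This is the CRC / FCS.

0100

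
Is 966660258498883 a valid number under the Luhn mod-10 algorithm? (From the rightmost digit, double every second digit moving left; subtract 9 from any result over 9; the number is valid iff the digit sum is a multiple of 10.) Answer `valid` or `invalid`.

From the right, keep odd positions and double even positions (subtract 9 from any doubled value over 9):
  doubled (positions 2,4,...): 7 7 8 1 0 3 3 → sum 29
  kept (positions 1,3,...): 3 8 9 8 2 6 6 9 → sum 51
Total = 80.
80 mod 10 = 0, so the number is valid.

valid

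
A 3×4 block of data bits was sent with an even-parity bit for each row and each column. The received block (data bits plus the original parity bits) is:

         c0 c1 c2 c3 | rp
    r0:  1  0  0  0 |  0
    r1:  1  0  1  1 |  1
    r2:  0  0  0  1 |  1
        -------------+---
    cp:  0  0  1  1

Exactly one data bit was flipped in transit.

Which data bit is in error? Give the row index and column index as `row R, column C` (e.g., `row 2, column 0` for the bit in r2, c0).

Recompute each row's even parity and compare to rp:
  r0: data parity 1, sent rp 0 → mismatch
  r1: data parity 1, sent rp 1 → ok
  r2: data parity 1, sent rp 1 → ok
Recompute each column's even parity and compare to cp:
  c0: data parity 0, sent cp 0 → ok
  c1: data parity 0, sent cp 0 → ok
  c2: data parity 1, sent cp 1 → ok
  c3: data parity 0, sent cp 1 → mismatch
Exactly one row (r0) and one column (c3) fail → the flipped bit is at their intersection.

row 0, column 3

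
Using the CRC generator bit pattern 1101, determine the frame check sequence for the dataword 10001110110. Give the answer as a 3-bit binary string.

Append 3 zeros: 10001110110000. Divide by 1101 (XOR where the leading bit is 1):
  pos 0: 1000 XOR 1101 = 0101
  pos 1: 1011 XOR 1101 = 0110
  pos 2: 1101 XOR 1101 = 0000
  pos 6: 1011 XOR 1101 = 0110
  pos 7: 1100 XOR 1101 = 0001
  pos 10: 1000 XOR 1101 = 0101
Remainder (last 3 bits) = 101. This is the CRC / FCS.

101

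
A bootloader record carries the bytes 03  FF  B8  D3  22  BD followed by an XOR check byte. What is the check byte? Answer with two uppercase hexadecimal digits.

08

XOR the bytes together:
  start with 0x03
  0x03 ⊕ 0xFF = 0xFC
  0xFC ⊕ 0xB8 = 0x44
  0x44 ⊕ 0xD3 = 0x97
  0x97 ⊕ 0x22 = 0xB5
  0xB5 ⊕ 0xBD = 0x08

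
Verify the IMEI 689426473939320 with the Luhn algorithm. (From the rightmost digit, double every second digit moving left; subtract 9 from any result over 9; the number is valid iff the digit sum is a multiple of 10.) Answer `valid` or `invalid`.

invalid

From the right, keep odd positions and double even positions (subtract 9 from any doubled value over 9):
  doubled (positions 2,4,...): 4 9 9 5 3 8 7 → sum 45
  kept (positions 1,3,...): 0 3 3 3 4 2 9 6 → sum 30
Total = 75.
75 mod 10 = 5, so the number is invalid.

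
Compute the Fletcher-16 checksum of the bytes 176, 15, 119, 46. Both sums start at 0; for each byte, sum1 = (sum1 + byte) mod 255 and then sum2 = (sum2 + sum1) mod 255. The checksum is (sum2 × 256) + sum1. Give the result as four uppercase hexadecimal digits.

Running sums (mod 255):
  after byte 0 (176): sum1=176, sum2=176
  after byte 1 (15): sum1=191, sum2=112
  after byte 2 (119): sum1=55, sum2=167
  after byte 3 (46): sum1=101, sum2=13
Checksum = sum2·256 + sum1 = 13·256 + 101 = 3429 = 0x0D65.

0D65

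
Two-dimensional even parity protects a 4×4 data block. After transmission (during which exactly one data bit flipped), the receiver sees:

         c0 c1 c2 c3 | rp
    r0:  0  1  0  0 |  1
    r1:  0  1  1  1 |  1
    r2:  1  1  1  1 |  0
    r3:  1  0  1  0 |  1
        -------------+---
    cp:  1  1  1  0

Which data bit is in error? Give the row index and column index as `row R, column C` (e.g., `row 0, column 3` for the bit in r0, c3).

Recompute each row's even parity and compare to rp:
  r0: data parity 1, sent rp 1 → ok
  r1: data parity 1, sent rp 1 → ok
  r2: data parity 0, sent rp 0 → ok
  r3: data parity 0, sent rp 1 → mismatch
Recompute each column's even parity and compare to cp:
  c0: data parity 0, sent cp 1 → mismatch
  c1: data parity 1, sent cp 1 → ok
  c2: data parity 1, sent cp 1 → ok
  c3: data parity 0, sent cp 0 → ok
Exactly one row (r3) and one column (c0) fail → the flipped bit is at their intersection.

row 3, column 0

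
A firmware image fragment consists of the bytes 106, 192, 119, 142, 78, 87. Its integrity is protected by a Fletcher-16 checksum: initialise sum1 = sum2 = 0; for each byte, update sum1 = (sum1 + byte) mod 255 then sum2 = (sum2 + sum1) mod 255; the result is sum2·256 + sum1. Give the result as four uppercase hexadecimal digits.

Running sums (mod 255):
  after byte 0 (106): sum1=106, sum2=106
  after byte 1 (192): sum1=43, sum2=149
  after byte 2 (119): sum1=162, sum2=56
  after byte 3 (142): sum1=49, sum2=105
  after byte 4 (78): sum1=127, sum2=232
  after byte 5 (87): sum1=214, sum2=191
Checksum = sum2·256 + sum1 = 191·256 + 214 = 49110 = 0xBFD6.

BFD6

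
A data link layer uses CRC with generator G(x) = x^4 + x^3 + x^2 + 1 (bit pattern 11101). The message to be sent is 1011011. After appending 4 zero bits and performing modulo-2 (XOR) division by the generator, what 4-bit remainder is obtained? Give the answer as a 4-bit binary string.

0001

Append 4 zeros: 10110110000. Divide by 11101 (XOR where the leading bit is 1):
  pos 0: 10110 XOR 11101 = 01011
  pos 1: 10111 XOR 11101 = 01010
  pos 2: 10101 XOR 11101 = 01000
  pos 3: 10000 XOR 11101 = 01101
  pos 4: 11010 XOR 11101 = 00111
  pos 6: 11100 XOR 11101 = 00001
Remainder (last 4 bits) = 0001. This is the CRC / FCS.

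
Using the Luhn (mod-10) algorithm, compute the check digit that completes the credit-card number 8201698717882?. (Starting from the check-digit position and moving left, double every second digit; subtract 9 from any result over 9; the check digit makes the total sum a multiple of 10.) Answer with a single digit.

Partial digits right→left: 2 8 8 7 1 7 8 9 6 1 0 2 8
Double every second digit counting from the check-digit position (so the 1st, 3rd, 5th, ... of the partial from the right).
  doubled (with −9 where >9): 4 7 2 7 3 0 7 → sum 30
  kept as-is: 8 7 7 9 1 2 → sum 34
Total = 30 + 34 = 64.
Check digit = (10 − (64 mod 10)) mod 10 = 6.

6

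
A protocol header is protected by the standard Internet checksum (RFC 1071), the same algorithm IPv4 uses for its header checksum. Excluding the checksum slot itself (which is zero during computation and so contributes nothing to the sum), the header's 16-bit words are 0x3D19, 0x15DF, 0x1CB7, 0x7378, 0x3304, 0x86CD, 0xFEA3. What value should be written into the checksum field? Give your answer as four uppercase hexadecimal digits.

One's-complement addition (fold any carry out of bit 15 back into bit 0):
  0x3D19 + 0x15DF = 0x052F8
  0x52F8 + 0x1CB7 = 0x06FAF
  0x6FAF + 0x7378 = 0x0E327
  0xE327 + 0x3304 = 0x1162B → wrap carry → 0x162C
  0x162C + 0x86CD = 0x09CF9
  0x9CF9 + 0xFEA3 = 0x19B9C → wrap carry → 0x9B9D
One's-complement sum = 0x9B9D.
Checksum = ~0x9B9D & 0xFFFF = 0x6462.

6462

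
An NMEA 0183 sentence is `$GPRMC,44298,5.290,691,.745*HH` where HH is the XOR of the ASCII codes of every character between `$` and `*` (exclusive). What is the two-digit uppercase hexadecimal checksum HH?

XOR the ASCII codes of the payload characters:
  'G' = 0x47 → acc = 0x47
  'P' = 0x50 → acc = 0x17
  'R' = 0x52 → acc = 0x45
  'M' = 0x4D → acc = 0x08
  'C' = 0x43 → acc = 0x4B
  ',' = 0x2C → acc = 0x67
  '4' = 0x34 → acc = 0x53
  '4' = 0x34 → acc = 0x67
  '2' = 0x32 → acc = 0x55
  '9' = 0x39 → acc = 0x6C
  '8' = 0x38 → acc = 0x54
  ',' = 0x2C → acc = 0x78
  '5' = 0x35 → acc = 0x4D
  '.' = 0x2E → acc = 0x63
  '2' = 0x32 → acc = 0x51
  '9' = 0x39 → acc = 0x68
  '0' = 0x30 → acc = 0x58
  ',' = 0x2C → acc = 0x74
  '6' = 0x36 → acc = 0x42
  '9' = 0x39 → acc = 0x7B
  '1' = 0x31 → acc = 0x4A
  ',' = 0x2C → acc = 0x66
  '.' = 0x2E → acc = 0x48
  '7' = 0x37 → acc = 0x7F
  '4' = 0x34 → acc = 0x4B
  '5' = 0x35 → acc = 0x7E
Checksum = 0x7E.

7E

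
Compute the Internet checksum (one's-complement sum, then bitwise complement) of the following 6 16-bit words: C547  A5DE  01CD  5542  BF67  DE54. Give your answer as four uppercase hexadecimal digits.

A00D

One's-complement addition (fold any carry out of bit 15 back into bit 0):
  0xC547 + 0xA5DE = 0x16B25 → wrap carry → 0x6B26
  0x6B26 + 0x01CD = 0x06CF3
  0x6CF3 + 0x5542 = 0x0C235
  0xC235 + 0xBF67 = 0x1819C → wrap carry → 0x819D
  0x819D + 0xDE54 = 0x15FF1 → wrap carry → 0x5FF2
One's-complement sum = 0x5FF2.
Checksum = ~0x5FF2 & 0xFFFF = 0xA00D.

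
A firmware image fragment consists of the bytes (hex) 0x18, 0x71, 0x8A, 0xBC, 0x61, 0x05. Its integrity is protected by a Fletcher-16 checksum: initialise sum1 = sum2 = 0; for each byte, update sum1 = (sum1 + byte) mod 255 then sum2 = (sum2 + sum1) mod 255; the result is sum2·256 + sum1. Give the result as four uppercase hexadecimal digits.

Running sums (mod 255):
  after byte 0 (0x18): sum1=24, sum2=24
  after byte 1 (0x71): sum1=137, sum2=161
  after byte 2 (0x8A): sum1=20, sum2=181
  after byte 3 (0xBC): sum1=208, sum2=134
  after byte 4 (0x61): sum1=50, sum2=184
  after byte 5 (0x05): sum1=55, sum2=239
Checksum = sum2·256 + sum1 = 239·256 + 55 = 61239 = 0xEF37.

EF37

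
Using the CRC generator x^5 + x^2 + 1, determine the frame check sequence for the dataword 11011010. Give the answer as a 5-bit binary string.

Append 5 zeros: 1101101000000. Divide by 100101 (XOR where the leading bit is 1):
  pos 0: 110110 XOR 100101 = 010011
  pos 1: 100111 XOR 100101 = 000010
  pos 5: 100000 XOR 100101 = 000101
Remainder (last 5 bits) = 10100. This is the CRC / FCS.

10100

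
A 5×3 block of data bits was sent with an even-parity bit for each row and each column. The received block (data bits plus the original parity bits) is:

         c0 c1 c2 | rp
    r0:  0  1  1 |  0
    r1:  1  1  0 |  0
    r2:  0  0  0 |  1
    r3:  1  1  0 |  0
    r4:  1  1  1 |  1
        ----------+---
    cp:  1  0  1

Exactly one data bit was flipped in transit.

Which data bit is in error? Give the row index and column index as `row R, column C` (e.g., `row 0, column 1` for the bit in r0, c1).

Recompute each row's even parity and compare to rp:
  r0: data parity 0, sent rp 0 → ok
  r1: data parity 0, sent rp 0 → ok
  r2: data parity 0, sent rp 1 → mismatch
  r3: data parity 0, sent rp 0 → ok
  r4: data parity 1, sent rp 1 → ok
Recompute each column's even parity and compare to cp:
  c0: data parity 1, sent cp 1 → ok
  c1: data parity 0, sent cp 0 → ok
  c2: data parity 0, sent cp 1 → mismatch
Exactly one row (r2) and one column (c2) fail → the flipped bit is at their intersection.

row 2, column 2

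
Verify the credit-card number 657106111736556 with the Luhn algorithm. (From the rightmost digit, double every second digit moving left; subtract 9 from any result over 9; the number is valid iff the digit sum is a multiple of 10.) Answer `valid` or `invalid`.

invalid

From the right, keep odd positions and double even positions (subtract 9 from any doubled value over 9):
  doubled (positions 2,4,...): 1 3 5 2 3 2 1 → sum 17
  kept (positions 1,3,...): 6 5 3 1 1 0 7 6 → sum 29
Total = 46.
46 mod 10 = 6, so the number is invalid.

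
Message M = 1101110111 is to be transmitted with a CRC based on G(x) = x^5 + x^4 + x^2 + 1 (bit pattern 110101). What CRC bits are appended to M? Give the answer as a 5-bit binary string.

Append 5 zeros: 110111011100000. Divide by 110101 (XOR where the leading bit is 1):
  pos 0: 110111 XOR 110101 = 000010
  pos 4: 100111 XOR 110101 = 010010
  pos 5: 100100 XOR 110101 = 010001
  pos 6: 100010 XOR 110101 = 010111
  pos 7: 101110 XOR 110101 = 011011
  pos 8: 110110 XOR 110101 = 000011
Remainder (last 5 bits) = 00110. This is the CRC / FCS.

00110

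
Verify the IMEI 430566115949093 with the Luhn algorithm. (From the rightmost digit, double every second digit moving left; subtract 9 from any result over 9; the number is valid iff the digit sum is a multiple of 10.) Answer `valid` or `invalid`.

From the right, keep odd positions and double even positions (subtract 9 from any doubled value over 9):
  doubled (positions 2,4,...): 9 9 9 2 3 1 6 → sum 39
  kept (positions 1,3,...): 3 0 4 5 1 6 0 4 → sum 23
Total = 62.
62 mod 10 = 2, so the number is invalid.

invalid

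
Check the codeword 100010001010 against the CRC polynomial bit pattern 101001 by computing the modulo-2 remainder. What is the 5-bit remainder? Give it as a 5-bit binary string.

01000

Modulo-2 division of 100010001010 by 101001:
  pos 0: 100010 XOR 101001 = 001011
  pos 2: 101100 XOR 101001 = 000101
  pos 5: 101101 XOR 101001 = 000100
Remainder = 01000 (nonzero — an error is detected).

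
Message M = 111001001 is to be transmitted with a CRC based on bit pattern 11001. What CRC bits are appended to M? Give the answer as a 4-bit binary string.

1010

Append 4 zeros: 1110010010000. Divide by 11001 (XOR where the leading bit is 1):
  pos 0: 11100 XOR 11001 = 00101
  pos 2: 10110 XOR 11001 = 01111
  pos 3: 11110 XOR 11001 = 00111
  pos 5: 11110 XOR 11001 = 00111
  pos 7: 11100 XOR 11001 = 00101
Remainder (last 4 bits) = 1010. This is the CRC / FCS.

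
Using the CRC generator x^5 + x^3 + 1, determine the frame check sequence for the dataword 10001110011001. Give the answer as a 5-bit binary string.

Append 5 zeros: 1000111001100100000. Divide by 101001 (XOR where the leading bit is 1):
  pos 0: 100011 XOR 101001 = 001010
  pos 2: 101010 XOR 101001 = 000011
  pos 6: 110110 XOR 101001 = 011111
  pos 7: 111110 XOR 101001 = 010111
  pos 8: 101111 XOR 101001 = 000110
  pos 11: 110000 XOR 101001 = 011001
  pos 12: 110010 XOR 101001 = 011011
  pos 13: 110110 XOR 101001 = 011111
Remainder (last 5 bits) = 11111. This is the CRC / FCS.

11111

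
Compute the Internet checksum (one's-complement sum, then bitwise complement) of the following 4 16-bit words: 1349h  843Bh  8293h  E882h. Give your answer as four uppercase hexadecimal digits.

One's-complement addition (fold any carry out of bit 15 back into bit 0):
  0x1349 + 0x843B = 0x09784
  0x9784 + 0x8293 = 0x11A17 → wrap carry → 0x1A18
  0x1A18 + 0xE882 = 0x1029A → wrap carry → 0x029B
One's-complement sum = 0x029B.
Checksum = ~0x029B & 0xFFFF = 0xFD64.

FD64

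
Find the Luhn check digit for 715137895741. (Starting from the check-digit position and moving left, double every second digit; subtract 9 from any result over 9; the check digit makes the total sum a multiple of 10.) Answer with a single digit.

3

Partial digits right→left: 1 4 7 5 9 8 7 3 1 5 1 7
Double every second digit counting from the check-digit position (so the 1st, 3rd, 5th, ... of the partial from the right).
  doubled (with −9 where >9): 2 5 9 5 2 2 → sum 25
  kept as-is: 4 5 8 3 5 7 → sum 32
Total = 25 + 32 = 57.
Check digit = (10 − (57 mod 10)) mod 10 = 3.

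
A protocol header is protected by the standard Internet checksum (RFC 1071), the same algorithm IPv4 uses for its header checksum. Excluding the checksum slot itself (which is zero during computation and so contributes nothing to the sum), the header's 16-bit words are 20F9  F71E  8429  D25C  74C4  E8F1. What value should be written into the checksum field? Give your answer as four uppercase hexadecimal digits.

33AB

One's-complement addition (fold any carry out of bit 15 back into bit 0):
  0x20F9 + 0xF71E = 0x11817 → wrap carry → 0x1818
  0x1818 + 0x8429 = 0x09C41
  0x9C41 + 0xD25C = 0x16E9D → wrap carry → 0x6E9E
  0x6E9E + 0x74C4 = 0x0E362
  0xE362 + 0xE8F1 = 0x1CC53 → wrap carry → 0xCC54
One's-complement sum = 0xCC54.
Checksum = ~0xCC54 & 0xFFFF = 0x33AB.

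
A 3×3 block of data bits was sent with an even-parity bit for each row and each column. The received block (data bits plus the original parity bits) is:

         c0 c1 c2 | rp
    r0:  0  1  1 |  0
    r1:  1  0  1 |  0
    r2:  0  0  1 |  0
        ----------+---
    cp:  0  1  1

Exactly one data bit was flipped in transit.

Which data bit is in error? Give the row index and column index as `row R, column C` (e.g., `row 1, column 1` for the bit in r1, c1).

row 2, column 0

Recompute each row's even parity and compare to rp:
  r0: data parity 0, sent rp 0 → ok
  r1: data parity 0, sent rp 0 → ok
  r2: data parity 1, sent rp 0 → mismatch
Recompute each column's even parity and compare to cp:
  c0: data parity 1, sent cp 0 → mismatch
  c1: data parity 1, sent cp 1 → ok
  c2: data parity 1, sent cp 1 → ok
Exactly one row (r2) and one column (c0) fail → the flipped bit is at their intersection.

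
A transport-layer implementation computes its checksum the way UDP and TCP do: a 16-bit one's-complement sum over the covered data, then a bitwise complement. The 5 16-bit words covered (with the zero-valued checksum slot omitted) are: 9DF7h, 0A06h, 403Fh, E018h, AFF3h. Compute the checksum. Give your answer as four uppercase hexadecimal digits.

One's-complement addition (fold any carry out of bit 15 back into bit 0):
  0x9DF7 + 0x0A06 = 0x0A7FD
  0xA7FD + 0x403F = 0x0E83C
  0xE83C + 0xE018 = 0x1C854 → wrap carry → 0xC855
  0xC855 + 0xAFF3 = 0x17848 → wrap carry → 0x7849
One's-complement sum = 0x7849.
Checksum = ~0x7849 & 0xFFFF = 0x87B6.

87B6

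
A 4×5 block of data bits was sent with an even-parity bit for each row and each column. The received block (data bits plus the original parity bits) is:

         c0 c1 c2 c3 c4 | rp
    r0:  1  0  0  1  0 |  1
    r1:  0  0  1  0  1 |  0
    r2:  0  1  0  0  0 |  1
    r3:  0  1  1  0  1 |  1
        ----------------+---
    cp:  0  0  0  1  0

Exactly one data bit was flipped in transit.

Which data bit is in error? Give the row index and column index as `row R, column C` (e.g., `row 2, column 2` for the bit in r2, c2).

Recompute each row's even parity and compare to rp:
  r0: data parity 0, sent rp 1 → mismatch
  r1: data parity 0, sent rp 0 → ok
  r2: data parity 1, sent rp 1 → ok
  r3: data parity 1, sent rp 1 → ok
Recompute each column's even parity and compare to cp:
  c0: data parity 1, sent cp 0 → mismatch
  c1: data parity 0, sent cp 0 → ok
  c2: data parity 0, sent cp 0 → ok
  c3: data parity 1, sent cp 1 → ok
  c4: data parity 0, sent cp 0 → ok
Exactly one row (r0) and one column (c0) fail → the flipped bit is at their intersection.

row 0, column 0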